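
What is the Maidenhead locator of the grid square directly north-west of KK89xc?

Longitude subsquare x = 23; −1 → 22 = w.
Latitude subsquare c = 2; +1 → 3 = d.

KK89wd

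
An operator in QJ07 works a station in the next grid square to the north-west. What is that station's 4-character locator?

Longitude square 0; −1 → -1, wraps to 9, carry into field.
Longitude field Q = 16; −1 → 15 = P.
Latitude square 7; +1 → 8.

PJ98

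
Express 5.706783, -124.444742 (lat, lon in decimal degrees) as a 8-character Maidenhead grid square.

CJ75sq69

Shift to the Maidenhead origin (180°W, 90°S): lon 55.55526, lat 95.70678.
Field: 55.55526/20 → 2 → C, 95.70678/10 → 9 → J; chars CJ.
Square: 15.55526/2 → 7, 5.70678/1 → 5; chars 75.
Subsquare: 1.55526/0.0833333 → 18 → s, 0.70678/0.0416667 → 16 → q; chars sq.
Extended square: 0.05526/0.00833333 → 6, 0.04012/0.00416667 → 9; chars 69.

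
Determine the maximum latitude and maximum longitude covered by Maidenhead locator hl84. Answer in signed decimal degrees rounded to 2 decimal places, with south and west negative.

25.00, -22.00

Field H=7, L=11: +7·20° lon, +11·10° lat → SW at lon -40°, lat 20°.
Square 8, 4: +8·2° lon, +4·1° lat → SW at lon -24°, lat 24°.
Cell spans 2° lon × 1° lat. NE corner is SW corner plus one full cell.
latitude 25.00, longitude -22.00.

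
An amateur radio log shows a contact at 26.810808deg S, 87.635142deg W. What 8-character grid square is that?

Offset from 180°W / 90°S: lon 92.36486°, lat 63.18919°.
Field: lon ⌊92.36486/20⌋ = 4 → E; lat ⌊63.18919/10⌋ = 6 → G.
Square: lon ⌊12.36486/2⌋ = 6; lat ⌊3.18919/1⌋ = 3.
Subsquare: lon ⌊0.36486/0.0833333⌋ = 4 → e; lat ⌊0.18919/0.0416667⌋ = 4 → e.
Extended square: lon ⌊0.03152/0.00833333⌋ = 3; lat ⌊0.02253/0.00416667⌋ = 5.

EG63ee35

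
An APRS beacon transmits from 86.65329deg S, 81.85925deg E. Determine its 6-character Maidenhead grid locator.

NA03wi

Shift to the Maidenhead origin (180°W, 90°S): lon 261.8592, lat 3.3467.
Field: lon ⌊261.8592/20⌋ = 13 → N; lat ⌊3.3467/10⌋ = 0 → A.
Square: lon ⌊1.8592/2⌋ = 0; lat ⌊3.3467/1⌋ = 3.
Subsquare: lon ⌊1.8592/0.0833333⌋ = 22 → w; lat ⌊0.3467/0.0416667⌋ = 8 → i.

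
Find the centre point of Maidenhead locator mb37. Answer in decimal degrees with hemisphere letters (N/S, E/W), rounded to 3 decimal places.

Field M=12, B=1: +12·20° lon, +1·10° lat → SW at lon 60°, lat -80°.
Square 3, 7: +3·2° lon, +7·1° lat → SW at lon 66°, lat -73°.
Cell spans 2° lon × 1° lat. Centre is SW corner plus half of each.
latitude 72.500° S, longitude 67.000° E.

72.500° S, 67.000° E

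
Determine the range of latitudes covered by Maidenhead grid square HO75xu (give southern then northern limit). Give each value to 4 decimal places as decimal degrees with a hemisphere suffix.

Field H=7, O=14: +7·20° lon, +14·10° lat → SW at lon -40°, lat 50°.
Square 7, 5: +7·2° lon, +5·1° lat → SW at lon -26°, lat 55°.
Subsquare x=23, u=20: +23·0.0833333° lon, +20·0.0416667° lat → SW at lon -24.0833°, lat 55.8333°.
Cell spans 0.0833333° lon × 0.0416667° lat.
south 55.8333° N, north 55.8750° N.

55.8333° N, 55.8750° N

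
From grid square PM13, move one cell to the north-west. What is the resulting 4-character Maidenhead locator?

Longitude square 1; −1 → 0.
Latitude square 3; +1 → 4.

PM04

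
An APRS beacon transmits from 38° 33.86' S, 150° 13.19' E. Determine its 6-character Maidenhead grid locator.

QF51ck

Add 180° to longitude and 90° to latitude: 330.2198, 51.4357.
Field: 330.2198/20 → 16 → Q, 51.4357/10 → 5 → F; chars QF.
Square: 10.2198/2 → 5, 1.4357/1 → 1; chars 51.
Subsquare: 0.2198/0.0833333 → 2 → c, 0.4357/0.0416667 → 10 → k; chars ck.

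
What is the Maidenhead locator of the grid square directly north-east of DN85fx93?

Longitude extended square 9; +1 → 10, wraps to 0, carry into subsquare.
Longitude subsquare f = 5; +1 → 6 = g.
Latitude extended square 3; +1 → 4.

DN85gx04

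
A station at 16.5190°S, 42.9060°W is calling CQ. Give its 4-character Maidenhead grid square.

Offset from 180°W / 90°S: lon 137.09°, lat 73.48°.
Field: lon ⌊137.09/20⌋ = 6 → G; lat ⌊73.48/10⌋ = 7 → H.
Square: lon ⌊17.09/2⌋ = 8; lat ⌊3.48/1⌋ = 3.

GH83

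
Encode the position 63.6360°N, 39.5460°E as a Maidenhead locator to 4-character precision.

Shift to the Maidenhead origin (180°W, 90°S): lon 219.55, lat 153.64.
Field (20°×10°, letters A–R): lon ⌊219.55/20⌋ = 10 → K; lat ⌊153.64/10⌋ = 15 → P.
Square (2°×1°, digits 0–9): lon ⌊19.55/2⌋ = 9; lat ⌊3.64/1⌋ = 3.

KP93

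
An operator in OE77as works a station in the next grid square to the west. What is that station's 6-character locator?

OE67xs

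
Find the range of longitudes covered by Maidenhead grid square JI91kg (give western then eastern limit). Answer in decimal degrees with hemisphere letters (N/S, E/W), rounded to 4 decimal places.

18.8333° E, 18.9167° E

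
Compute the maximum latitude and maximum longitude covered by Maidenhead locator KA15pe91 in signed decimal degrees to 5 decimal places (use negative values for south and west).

-84.82500, 23.33333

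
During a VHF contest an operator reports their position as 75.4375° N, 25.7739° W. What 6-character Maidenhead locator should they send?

HQ75ck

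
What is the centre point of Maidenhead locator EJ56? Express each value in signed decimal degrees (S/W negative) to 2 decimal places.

Field E=4, J=9: +4·20° lon, +9·10° lat → SW at lon -100°, lat 0°.
Square 5, 6: +5·2° lon, +6·1° lat → SW at lon -90°, lat 6°.
Cell spans 2° lon × 1° lat. Centre is SW corner plus half of each.
latitude 6.50, longitude -89.00.

6.50, -89.00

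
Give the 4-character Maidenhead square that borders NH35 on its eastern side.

Longitude square 3; +1 → 4.
The latitude characters are unchanged.

NH45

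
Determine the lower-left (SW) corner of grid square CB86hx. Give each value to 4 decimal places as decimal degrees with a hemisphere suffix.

Field C=2, B=1: +2·20° lon, +1·10° lat → SW at lon -140°, lat -80°.
Square 8, 6: +8·2° lon, +6·1° lat → SW at lon -124°, lat -74°.
Subsquare h=7, x=23: +7·0.0833333° lon, +23·0.0416667° lat → SW at lon -123.417°, lat -73.0417°.
latitude 73.0417° S, longitude 123.4167° W.

73.0417° S, 123.4167° W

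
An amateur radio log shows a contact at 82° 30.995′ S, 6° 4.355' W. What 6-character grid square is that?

IA67xl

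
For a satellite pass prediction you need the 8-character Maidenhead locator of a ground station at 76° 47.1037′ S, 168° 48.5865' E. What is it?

Add 180° to longitude and 90° to latitude: 348.80978, 13.21494.
Field: lon ⌊348.80978/20⌋ = 17 → R; lat ⌊13.21494/10⌋ = 1 → B.
Square: lon ⌊8.80978/2⌋ = 4; lat ⌊3.21494/1⌋ = 3.
Subsquare: lon ⌊0.80978/0.0833333⌋ = 9 → j; lat ⌊0.21494/0.0416667⌋ = 5 → f.
Extended square: lon ⌊0.05978/0.00833333⌋ = 7; lat ⌊0.00661/0.00416667⌋ = 1.

RB43jf71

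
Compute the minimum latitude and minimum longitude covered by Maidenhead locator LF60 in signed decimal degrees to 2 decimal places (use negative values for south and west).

-40.00, 52.00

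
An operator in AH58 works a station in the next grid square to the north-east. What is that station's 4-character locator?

AH69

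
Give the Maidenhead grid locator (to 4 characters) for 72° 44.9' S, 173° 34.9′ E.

Shift to the Maidenhead origin (180°W, 90°S): lon 353.58, lat 17.25.
Field: lon ⌊353.58/20⌋ = 17 → R; lat ⌊17.25/10⌋ = 1 → B.
Square: lon ⌊13.58/2⌋ = 6; lat ⌊7.25/1⌋ = 7.

RB67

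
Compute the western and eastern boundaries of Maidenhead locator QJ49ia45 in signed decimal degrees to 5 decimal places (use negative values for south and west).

Field Q=16, J=9: +16·20° lon, +9·10° lat → SW at lon 140°, lat 0°.
Square 4, 9: +4·2° lon, +9·1° lat → SW at lon 148°, lat 9°.
Subsquare i=8, a=0: +8·0.0833333° lon, +0·0.0416667° lat → SW at lon 148.667°, lat 9°.
Extended square 4, 5: +4·0.00833333° lon, +5·0.00416667° lat → SW at lon 148.7°, lat 9.02083°.
Cell spans 0.00833333° lon × 0.00416667° lat.
west 148.70000, east 148.70833.

148.70000, 148.70833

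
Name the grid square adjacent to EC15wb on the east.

EC15xb

Longitude subsquare w = 22; +1 → 23 = x.
The latitude characters are unchanged.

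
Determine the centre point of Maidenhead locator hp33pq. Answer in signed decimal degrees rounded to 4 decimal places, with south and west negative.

63.6875, -32.7083

Field H=7, P=15: +7·20° lon, +15·10° lat → SW at lon -40°, lat 60°.
Square 3, 3: +3·2° lon, +3·1° lat → SW at lon -34°, lat 63°.
Subsquare p=15, q=16: +15·0.0833333° lon, +16·0.0416667° lat → SW at lon -32.75°, lat 63.6667°.
Cell spans 0.0833333° lon × 0.0416667° lat. Centre is SW corner plus half of each.
latitude 63.6875, longitude -32.7083.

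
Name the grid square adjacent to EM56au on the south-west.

EM46xt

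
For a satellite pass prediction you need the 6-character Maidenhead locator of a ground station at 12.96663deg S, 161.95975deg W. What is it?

AH97aa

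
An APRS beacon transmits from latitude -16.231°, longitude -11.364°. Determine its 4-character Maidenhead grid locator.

IH43

Offset from 180°W / 90°S: lon 168.64°, lat 73.77°.
Field: lon ⌊168.64/20⌋ = 8 → I; lat ⌊73.77/10⌋ = 7 → H.
Square: lon ⌊8.64/2⌋ = 4; lat ⌊3.77/1⌋ = 3.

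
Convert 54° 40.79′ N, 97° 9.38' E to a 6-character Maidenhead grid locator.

NO84nq

Add 180° to longitude and 90° to latitude: 277.1563, 144.6798.
Field: 277.1563/20 → 13 → N, 144.6798/10 → 14 → O; chars NO.
Square: 17.1563/2 → 8, 4.6798/1 → 4; chars 84.
Subsquare: 1.1563/0.0833333 → 13 → n, 0.6798/0.0416667 → 16 → q; chars nq.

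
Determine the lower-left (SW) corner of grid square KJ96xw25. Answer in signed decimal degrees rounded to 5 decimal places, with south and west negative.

Field K=10, J=9: +10·20° lon, +9·10° lat → SW at lon 20°, lat 0°.
Square 9, 6: +9·2° lon, +6·1° lat → SW at lon 38°, lat 6°.
Subsquare x=23, w=22: +23·0.0833333° lon, +22·0.0416667° lat → SW at lon 39.9167°, lat 6.91667°.
Extended square 2, 5: +2·0.00833333° lon, +5·0.00416667° lat → SW at lon 39.9333°, lat 6.9375°.
latitude 6.93750, longitude 39.93333.

6.93750, 39.93333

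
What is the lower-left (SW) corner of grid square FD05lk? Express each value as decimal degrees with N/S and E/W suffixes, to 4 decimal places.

Field F=5, D=3: +5·20° lon, +3·10° lat → SW at lon -80°, lat -60°.
Square 0, 5: +0·2° lon, +5·1° lat → SW at lon -80°, lat -55°.
Subsquare l=11, k=10: +11·0.0833333° lon, +10·0.0416667° lat → SW at lon -79.0833°, lat -54.5833°.
latitude 54.5833° S, longitude 79.0833° W.

54.5833° S, 79.0833° W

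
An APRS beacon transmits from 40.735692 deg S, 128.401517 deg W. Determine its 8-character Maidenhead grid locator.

CE59tg13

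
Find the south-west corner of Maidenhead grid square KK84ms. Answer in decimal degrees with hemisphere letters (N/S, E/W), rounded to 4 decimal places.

Field K=10, K=10: +10·20° lon, +10·10° lat → SW at lon 20°, lat 10°.
Square 8, 4: +8·2° lon, +4·1° lat → SW at lon 36°, lat 14°.
Subsquare m=12, s=18: +12·0.0833333° lon, +18·0.0416667° lat → SW at lon 37°, lat 14.75°.
latitude 14.7500° N, longitude 37.0000° E.

14.7500° N, 37.0000° E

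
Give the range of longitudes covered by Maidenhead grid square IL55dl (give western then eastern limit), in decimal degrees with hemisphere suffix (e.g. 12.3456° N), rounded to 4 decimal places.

Field I=8, L=11: +8·20° lon, +11·10° lat → SW at lon -20°, lat 20°.
Square 5, 5: +5·2° lon, +5·1° lat → SW at lon -10°, lat 25°.
Subsquare d=3, l=11: +3·0.0833333° lon, +11·0.0416667° lat → SW at lon -9.75°, lat 25.4583°.
Cell spans 0.0833333° lon × 0.0416667° lat.
west 9.7500° W, east 9.6667° W.

9.7500° W, 9.6667° W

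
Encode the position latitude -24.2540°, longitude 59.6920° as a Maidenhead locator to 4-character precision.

LG95

Shift to the Maidenhead origin (180°W, 90°S): lon 239.69, lat 65.75.
Field: 239.69/20 → 11 → L, 65.75/10 → 6 → G; chars LG.
Square: 19.69/2 → 9, 5.75/1 → 5; chars 95.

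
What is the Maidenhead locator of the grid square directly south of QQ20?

Latitude square 0; −1 → -1, wraps to 9, carry into field.
Latitude field Q = 16; −1 → 15 = P.
The longitude characters are unchanged.

QP29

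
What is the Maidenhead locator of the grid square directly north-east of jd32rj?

Longitude subsquare r = 17; +1 → 18 = s.
Latitude subsquare j = 9; +1 → 10 = k.

JD32sk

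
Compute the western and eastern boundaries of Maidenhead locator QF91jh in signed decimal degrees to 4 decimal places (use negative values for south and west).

158.7500, 158.8333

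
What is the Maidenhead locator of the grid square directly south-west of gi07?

FI96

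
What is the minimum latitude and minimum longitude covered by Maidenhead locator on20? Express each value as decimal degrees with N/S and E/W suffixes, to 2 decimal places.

Field O=14, N=13: +14·20° lon, +13·10° lat → SW at lon 100°, lat 40°.
Square 2, 0: +2·2° lon, +0·1° lat → SW at lon 104°, lat 40°.
latitude 40.00° N, longitude 104.00° E.

40.00° N, 104.00° E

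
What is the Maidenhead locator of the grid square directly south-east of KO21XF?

KO31ae

Longitude subsquare x = 23; +1 → 24, wraps to 0 = a, carry into square.
Longitude square 2; +1 → 3.
Latitude subsquare f = 5; −1 → 4 = e.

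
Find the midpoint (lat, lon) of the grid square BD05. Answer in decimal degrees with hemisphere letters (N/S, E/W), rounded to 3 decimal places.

54.500° S, 159.000° W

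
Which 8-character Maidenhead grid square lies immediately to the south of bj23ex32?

Latitude extended square 2; −1 → 1.
The longitude characters are unchanged.

BJ23ex31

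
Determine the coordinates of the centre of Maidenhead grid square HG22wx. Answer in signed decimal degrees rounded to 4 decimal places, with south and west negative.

Field H=7, G=6: +7·20° lon, +6·10° lat → SW at lon -40°, lat -30°.
Square 2, 2: +2·2° lon, +2·1° lat → SW at lon -36°, lat -28°.
Subsquare w=22, x=23: +22·0.0833333° lon, +23·0.0416667° lat → SW at lon -34.1667°, lat -27.0417°.
Cell spans 0.0833333° lon × 0.0416667° lat. Centre is SW corner plus half of each.
latitude -27.0208, longitude -34.1250.

-27.0208, -34.1250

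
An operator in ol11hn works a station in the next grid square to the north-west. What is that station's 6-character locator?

Longitude subsquare h = 7; −1 → 6 = g.
Latitude subsquare n = 13; +1 → 14 = o.

OL11go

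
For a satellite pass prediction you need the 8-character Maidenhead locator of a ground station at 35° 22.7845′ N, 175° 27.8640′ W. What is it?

Add 180° to longitude and 90° to latitude: 4.53560, 125.37974.
Field: 4.53560/20 → 0 → A, 125.37974/10 → 12 → M; chars AM.
Square: 4.53560/2 → 2, 5.37974/1 → 5; chars 25.
Subsquare: 0.53560/0.0833333 → 6 → g, 0.37974/0.0416667 → 9 → j; chars gj.
Extended square: 0.03560/0.00833333 → 4, 0.00474/0.00416667 → 1; chars 41.

AM25gj41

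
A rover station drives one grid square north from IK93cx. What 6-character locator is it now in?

IK94ca

Latitude subsquare x = 23; +1 → 24, wraps to 0 = a, carry into square.
Latitude square 3; +1 → 4.
The longitude characters are unchanged.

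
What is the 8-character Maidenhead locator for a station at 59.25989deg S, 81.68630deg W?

ED90dr77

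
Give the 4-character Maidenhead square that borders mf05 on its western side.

LF95

Longitude square 0; −1 → -1, wraps to 9, carry into field.
Longitude field M = 12; −1 → 11 = L.
The latitude characters are unchanged.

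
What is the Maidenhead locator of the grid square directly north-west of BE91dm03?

BE91cm94

Longitude extended square 0; −1 → -1, wraps to 9, carry into subsquare.
Longitude subsquare d = 3; −1 → 2 = c.
Latitude extended square 3; +1 → 4.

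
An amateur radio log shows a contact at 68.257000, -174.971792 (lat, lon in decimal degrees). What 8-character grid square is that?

Offset from 180°W / 90°S: lon 5.02821°, lat 158.25700°.
Field: lon ⌊5.02821/20⌋ = 0 → A; lat ⌊158.25700/10⌋ = 15 → P.
Square: lon ⌊5.02821/2⌋ = 2; lat ⌊8.25700/1⌋ = 8.
Subsquare: lon ⌊1.02821/0.0833333⌋ = 12 → m; lat ⌊0.25700/0.0416667⌋ = 6 → g.
Extended square: lon ⌊0.02821/0.00833333⌋ = 3; lat ⌊0.00700/0.00416667⌋ = 1.

AP28mg31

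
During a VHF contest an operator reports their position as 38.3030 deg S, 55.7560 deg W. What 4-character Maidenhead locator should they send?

GF21

Shift to the Maidenhead origin (180°W, 90°S): lon 124.24, lat 51.70.
Field: 124.24/20 → 6 → G, 51.70/10 → 5 → F; chars GF.
Square: 4.24/2 → 2, 1.70/1 → 1; chars 21.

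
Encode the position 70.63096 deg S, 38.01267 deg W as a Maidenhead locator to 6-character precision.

HB09xi

Offset from 180°W / 90°S: lon 141.9873°, lat 19.3690°.
Field: lon ⌊141.9873/20⌋ = 7 → H; lat ⌊19.3690/10⌋ = 1 → B.
Square: lon ⌊1.9873/2⌋ = 0; lat ⌊9.3690/1⌋ = 9.
Subsquare: lon ⌊1.9873/0.0833333⌋ = 23 → x; lat ⌊0.3690/0.0416667⌋ = 8 → i.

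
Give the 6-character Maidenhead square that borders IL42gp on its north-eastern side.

IL42hq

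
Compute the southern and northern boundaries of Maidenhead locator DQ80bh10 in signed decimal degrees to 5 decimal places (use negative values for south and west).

70.29167, 70.29583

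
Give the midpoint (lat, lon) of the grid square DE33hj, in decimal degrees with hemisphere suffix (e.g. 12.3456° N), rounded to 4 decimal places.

46.6042° S, 113.3750° W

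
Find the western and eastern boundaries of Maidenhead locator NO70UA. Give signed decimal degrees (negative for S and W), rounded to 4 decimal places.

95.6667, 95.7500

Field N=13, O=14: +13·20° lon, +14·10° lat → SW at lon 80°, lat 50°.
Square 7, 0: +7·2° lon, +0·1° lat → SW at lon 94°, lat 50°.
Subsquare u=20, a=0: +20·0.0833333° lon, +0·0.0416667° lat → SW at lon 95.6667°, lat 50°.
Cell spans 0.0833333° lon × 0.0416667° lat.
west 95.6667, east 95.7500.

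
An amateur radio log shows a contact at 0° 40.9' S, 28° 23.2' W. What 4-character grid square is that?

HI59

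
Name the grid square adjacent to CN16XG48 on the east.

Longitude extended square 4; +1 → 5.
The latitude characters are unchanged.

CN16xg58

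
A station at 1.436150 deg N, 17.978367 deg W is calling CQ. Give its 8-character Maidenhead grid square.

IJ11ak24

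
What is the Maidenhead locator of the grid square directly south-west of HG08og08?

Longitude extended square 0; −1 → -1, wraps to 9, carry into subsquare.
Longitude subsquare o = 14; −1 → 13 = n.
Latitude extended square 8; −1 → 7.

HG08ng97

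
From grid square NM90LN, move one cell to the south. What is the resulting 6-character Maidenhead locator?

Latitude subsquare n = 13; −1 → 12 = m.
The longitude characters are unchanged.

NM90lm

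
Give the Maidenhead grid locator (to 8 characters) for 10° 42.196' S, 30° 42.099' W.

HH49ph51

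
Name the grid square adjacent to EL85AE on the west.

Longitude subsquare a = 0; −1 → -1, wraps to 23 = x, carry into square.
Longitude square 8; −1 → 7.
The latitude characters are unchanged.

EL75xe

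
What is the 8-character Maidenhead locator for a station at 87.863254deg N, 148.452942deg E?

QR47fu47

Shift to the Maidenhead origin (180°W, 90°S): lon 328.45294, lat 177.86325.
Field: 328.45294/20 → 16 → Q, 177.86325/10 → 17 → R; chars QR.
Square: 8.45294/2 → 4, 7.86325/1 → 7; chars 47.
Subsquare: 0.45294/0.0833333 → 5 → f, 0.86325/0.0416667 → 20 → u; chars fu.
Extended square: 0.03628/0.00833333 → 4, 0.02992/0.00416667 → 7; chars 47.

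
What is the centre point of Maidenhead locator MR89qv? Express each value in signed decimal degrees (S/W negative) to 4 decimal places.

89.8958, 77.3750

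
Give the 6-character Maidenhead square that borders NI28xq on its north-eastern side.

NI38ar

Longitude subsquare x = 23; +1 → 24, wraps to 0 = a, carry into square.
Longitude square 2; +1 → 3.
Latitude subsquare q = 16; +1 → 17 = r.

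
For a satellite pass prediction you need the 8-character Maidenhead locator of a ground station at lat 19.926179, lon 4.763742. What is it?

JK29jw12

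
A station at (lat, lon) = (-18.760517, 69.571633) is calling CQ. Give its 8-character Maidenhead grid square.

Offset from 180°W / 90°S: lon 249.57163°, lat 71.23948°.
Field: lon ⌊249.57163/20⌋ = 12 → M; lat ⌊71.23948/10⌋ = 7 → H.
Square: lon ⌊9.57163/2⌋ = 4; lat ⌊1.23948/1⌋ = 1.
Subsquare: lon ⌊1.57163/0.0833333⌋ = 18 → s; lat ⌊0.23948/0.0416667⌋ = 5 → f.
Extended square: lon ⌊0.07163/0.00833333⌋ = 8; lat ⌊0.03115/0.00416667⌋ = 7.

MH41sf87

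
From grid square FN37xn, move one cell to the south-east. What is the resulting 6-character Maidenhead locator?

FN47am

Longitude subsquare x = 23; +1 → 24, wraps to 0 = a, carry into square.
Longitude square 3; +1 → 4.
Latitude subsquare n = 13; −1 → 12 = m.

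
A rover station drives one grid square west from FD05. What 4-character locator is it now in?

Longitude square 0; −1 → -1, wraps to 9, carry into field.
Longitude field F = 5; −1 → 4 = E.
The latitude characters are unchanged.

ED95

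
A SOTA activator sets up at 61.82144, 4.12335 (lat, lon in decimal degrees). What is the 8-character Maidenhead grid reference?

JP21bt47

Offset from 180°W / 90°S: lon 184.12335°, lat 151.82144°.
Field (20°×10°, letters A–R): lon ⌊184.12335/20⌋ = 9 → J; lat ⌊151.82144/10⌋ = 15 → P.
Square (2°×1°, digits 0–9): lon ⌊4.12335/2⌋ = 2; lat ⌊1.82144/1⌋ = 1.
Subsquare (5′×2.5′, letters a–x): lon ⌊0.12335/0.0833333⌋ = 1 → b; lat ⌊0.82144/0.0416667⌋ = 19 → t.
Extended square (30″×15″, digits 0–9): lon ⌊0.04002/0.00833333⌋ = 4; lat ⌊0.02977/0.00416667⌋ = 7.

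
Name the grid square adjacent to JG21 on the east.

Longitude square 2; +1 → 3.
The latitude characters are unchanged.

JG31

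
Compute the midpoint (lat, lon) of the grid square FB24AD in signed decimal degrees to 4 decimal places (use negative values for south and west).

-75.8542, -75.9583

Field F=5, B=1: +5·20° lon, +1·10° lat → SW at lon -80°, lat -80°.
Square 2, 4: +2·2° lon, +4·1° lat → SW at lon -76°, lat -76°.
Subsquare a=0, d=3: +0·0.0833333° lon, +3·0.0416667° lat → SW at lon -76°, lat -75.875°.
Cell spans 0.0833333° lon × 0.0416667° lat. Centre is SW corner plus half of each.
latitude -75.8542, longitude -75.9583.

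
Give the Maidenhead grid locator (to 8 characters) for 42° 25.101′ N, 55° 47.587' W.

GN22ck40

Offset from 180°W / 90°S: lon 124.20688°, lat 132.41835°.
Field (20°×10°, letters A–R): 124.20688/20 → 6 → G, 132.41835/10 → 13 → N; chars GN.
Square (2°×1°, digits 0–9): 4.20688/2 → 2, 2.41835/1 → 2; chars 22.
Subsquare (5′×2.5′, letters a–x): 0.20688/0.0833333 → 2 → c, 0.41835/0.0416667 → 10 → k; chars ck.
Extended square (30″×15″, digits 0–9): 0.04022/0.00833333 → 4, 0.00168/0.00416667 → 0; chars 40.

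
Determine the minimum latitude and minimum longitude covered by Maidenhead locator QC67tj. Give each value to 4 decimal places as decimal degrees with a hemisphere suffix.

Field Q=16, C=2: +16·20° lon, +2·10° lat → SW at lon 140°, lat -70°.
Square 6, 7: +6·2° lon, +7·1° lat → SW at lon 152°, lat -63°.
Subsquare t=19, j=9: +19·0.0833333° lon, +9·0.0416667° lat → SW at lon 153.583°, lat -62.625°.
latitude 62.6250° S, longitude 153.5833° E.

62.6250° S, 153.5833° E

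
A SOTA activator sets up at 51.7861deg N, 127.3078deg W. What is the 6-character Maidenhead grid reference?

CO61is

Shift to the Maidenhead origin (180°W, 90°S): lon 52.6922, lat 141.7861.
Field: 52.6922/20 → 2 → C, 141.7861/10 → 14 → O; chars CO.
Square: 12.6922/2 → 6, 1.7861/1 → 1; chars 61.
Subsquare: 0.6922/0.0833333 → 8 → i, 0.7861/0.0416667 → 18 → s; chars is.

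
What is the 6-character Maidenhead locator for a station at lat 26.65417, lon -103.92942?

Shift to the Maidenhead origin (180°W, 90°S): lon 76.0706, lat 116.6542.
Field (20°×10°, letters A–R): 76.0706/20 → 3 → D, 116.6542/10 → 11 → L; chars DL.
Square (2°×1°, digits 0–9): 16.0706/2 → 8, 6.6542/1 → 6; chars 86.
Subsquare (5′×2.5′, letters a–x): 0.0706/0.0833333 → 0 → a, 0.6542/0.0416667 → 15 → p; chars ap.

DL86ap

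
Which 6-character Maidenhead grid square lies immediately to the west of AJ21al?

Longitude subsquare a = 0; −1 → -1, wraps to 23 = x, carry into square.
Longitude square 2; −1 → 1.
The latitude characters are unchanged.

AJ11xl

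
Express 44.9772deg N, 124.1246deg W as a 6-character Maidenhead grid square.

CN74wx

Offset from 180°W / 90°S: lon 55.8754°, lat 134.9772°.
Field: lon ⌊55.8754/20⌋ = 2 → C; lat ⌊134.9772/10⌋ = 13 → N.
Square: lon ⌊15.8754/2⌋ = 7; lat ⌊4.9772/1⌋ = 4.
Subsquare: lon ⌊1.8754/0.0833333⌋ = 22 → w; lat ⌊0.9772/0.0416667⌋ = 23 → x.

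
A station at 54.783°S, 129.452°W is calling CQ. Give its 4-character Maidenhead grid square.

Shift to the Maidenhead origin (180°W, 90°S): lon 50.55, lat 35.22.
Field: lon ⌊50.55/20⌋ = 2 → C; lat ⌊35.22/10⌋ = 3 → D.
Square: lon ⌊10.55/2⌋ = 5; lat ⌊5.22/1⌋ = 5.

CD55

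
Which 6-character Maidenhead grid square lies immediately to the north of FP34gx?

Latitude subsquare x = 23; +1 → 24, wraps to 0 = a, carry into square.
Latitude square 4; +1 → 5.
The longitude characters are unchanged.

FP35ga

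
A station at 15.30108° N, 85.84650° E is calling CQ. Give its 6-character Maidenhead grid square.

NK25wh

Add 180° to longitude and 90° to latitude: 265.8465, 105.3011.
Field: lon ⌊265.8465/20⌋ = 13 → N; lat ⌊105.3011/10⌋ = 10 → K.
Square: lon ⌊5.8465/2⌋ = 2; lat ⌊5.3011/1⌋ = 5.
Subsquare: lon ⌊1.8465/0.0833333⌋ = 22 → w; lat ⌊0.3011/0.0416667⌋ = 7 → h.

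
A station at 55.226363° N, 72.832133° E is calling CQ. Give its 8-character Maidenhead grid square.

MO65jf94

Shift to the Maidenhead origin (180°W, 90°S): lon 252.83213, lat 145.22636.
Field: lon ⌊252.83213/20⌋ = 12 → M; lat ⌊145.22636/10⌋ = 14 → O.
Square: lon ⌊12.83213/2⌋ = 6; lat ⌊5.22636/1⌋ = 5.
Subsquare: lon ⌊0.83213/0.0833333⌋ = 9 → j; lat ⌊0.22636/0.0416667⌋ = 5 → f.
Extended square: lon ⌊0.08213/0.00833333⌋ = 9; lat ⌊0.01803/0.00416667⌋ = 4.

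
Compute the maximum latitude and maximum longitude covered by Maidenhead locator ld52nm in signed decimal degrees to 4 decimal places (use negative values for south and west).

-57.4583, 51.1667

Field L=11, D=3: +11·20° lon, +3·10° lat → SW at lon 40°, lat -60°.
Square 5, 2: +5·2° lon, +2·1° lat → SW at lon 50°, lat -58°.
Subsquare n=13, m=12: +13·0.0833333° lon, +12·0.0416667° lat → SW at lon 51.0833°, lat -57.5°.
Cell spans 0.0833333° lon × 0.0416667° lat. NE corner is SW corner plus one full cell.
latitude -57.4583, longitude 51.1667.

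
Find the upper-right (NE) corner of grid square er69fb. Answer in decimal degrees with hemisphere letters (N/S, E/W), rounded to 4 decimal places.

Field E=4, R=17: +4·20° lon, +17·10° lat → SW at lon -100°, lat 80°.
Square 6, 9: +6·2° lon, +9·1° lat → SW at lon -88°, lat 89°.
Subsquare f=5, b=1: +5·0.0833333° lon, +1·0.0416667° lat → SW at lon -87.5833°, lat 89.0417°.
Cell spans 0.0833333° lon × 0.0416667° lat. NE corner is SW corner plus one full cell.
latitude 89.0833° N, longitude 87.5000° W.

89.0833° N, 87.5000° W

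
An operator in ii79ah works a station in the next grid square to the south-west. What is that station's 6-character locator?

II69xg

Longitude subsquare a = 0; −1 → -1, wraps to 23 = x, carry into square.
Longitude square 7; −1 → 6.
Latitude subsquare h = 7; −1 → 6 = g.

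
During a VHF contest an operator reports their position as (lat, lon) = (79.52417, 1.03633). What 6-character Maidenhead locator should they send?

JQ09mm

Add 180° to longitude and 90° to latitude: 181.0363, 169.5242.
Field (20°×10°, letters A–R): lon ⌊181.0363/20⌋ = 9 → J; lat ⌊169.5242/10⌋ = 16 → Q.
Square (2°×1°, digits 0–9): lon ⌊1.0363/2⌋ = 0; lat ⌊9.5242/1⌋ = 9.
Subsquare (5′×2.5′, letters a–x): lon ⌊1.0363/0.0833333⌋ = 12 → m; lat ⌊0.5242/0.0416667⌋ = 12 → m.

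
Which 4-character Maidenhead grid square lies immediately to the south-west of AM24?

AM13

Longitude square 2; −1 → 1.
Latitude square 4; −1 → 3.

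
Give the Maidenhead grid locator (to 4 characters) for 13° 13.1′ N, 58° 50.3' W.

GK03

Shift to the Maidenhead origin (180°W, 90°S): lon 121.16, lat 103.22.
Field: lon ⌊121.16/20⌋ = 6 → G; lat ⌊103.22/10⌋ = 10 → K.
Square: lon ⌊1.16/2⌋ = 0; lat ⌊3.22/1⌋ = 3.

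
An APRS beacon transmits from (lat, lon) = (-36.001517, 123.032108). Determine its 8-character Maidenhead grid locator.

Shift to the Maidenhead origin (180°W, 90°S): lon 303.03211, lat 53.99848.
Field: 303.03211/20 → 15 → P, 53.99848/10 → 5 → F; chars PF.
Square: 3.03211/2 → 1, 3.99848/1 → 3; chars 13.
Subsquare: 1.03211/0.0833333 → 12 → m, 0.99848/0.0416667 → 23 → x; chars mx.
Extended square: 0.03211/0.00833333 → 3, 0.04015/0.00416667 → 9; chars 39.

PF13mx39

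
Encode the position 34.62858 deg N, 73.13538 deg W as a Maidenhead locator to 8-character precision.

FM34kp30

Add 180° to longitude and 90° to latitude: 106.86462, 124.62858.
Field: lon ⌊106.86462/20⌋ = 5 → F; lat ⌊124.62858/10⌋ = 12 → M.
Square: lon ⌊6.86462/2⌋ = 3; lat ⌊4.62858/1⌋ = 4.
Subsquare: lon ⌊0.86462/0.0833333⌋ = 10 → k; lat ⌊0.62858/0.0416667⌋ = 15 → p.
Extended square: lon ⌊0.03129/0.00833333⌋ = 3; lat ⌊0.00358/0.00416667⌋ = 0.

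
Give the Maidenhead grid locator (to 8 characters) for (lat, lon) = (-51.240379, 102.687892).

OD18is22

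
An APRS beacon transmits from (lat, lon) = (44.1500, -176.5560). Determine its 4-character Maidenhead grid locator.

AN14

Shift to the Maidenhead origin (180°W, 90°S): lon 3.44, lat 134.15.
Field: 3.44/20 → 0 → A, 134.15/10 → 13 → N; chars AN.
Square: 3.44/2 → 1, 4.15/1 → 4; chars 14.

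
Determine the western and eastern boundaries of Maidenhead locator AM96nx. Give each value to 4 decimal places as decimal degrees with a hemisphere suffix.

160.9167° W, 160.8333° W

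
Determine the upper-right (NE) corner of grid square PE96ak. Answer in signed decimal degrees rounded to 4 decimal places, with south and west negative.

-43.5417, 138.0833

Field P=15, E=4: +15·20° lon, +4·10° lat → SW at lon 120°, lat -50°.
Square 9, 6: +9·2° lon, +6·1° lat → SW at lon 138°, lat -44°.
Subsquare a=0, k=10: +0·0.0833333° lon, +10·0.0416667° lat → SW at lon 138°, lat -43.5833°.
Cell spans 0.0833333° lon × 0.0416667° lat. NE corner is SW corner plus one full cell.
latitude -43.5417, longitude 138.0833.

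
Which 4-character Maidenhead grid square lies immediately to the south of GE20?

GD29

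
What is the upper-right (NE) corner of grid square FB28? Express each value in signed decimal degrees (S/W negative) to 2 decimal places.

-71.00, -74.00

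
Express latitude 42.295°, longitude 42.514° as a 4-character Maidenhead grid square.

LN12

Add 180° to longitude and 90° to latitude: 222.51, 132.30.
Field: 222.51/20 → 11 → L, 132.30/10 → 13 → N; chars LN.
Square: 2.51/2 → 1, 2.30/1 → 2; chars 12.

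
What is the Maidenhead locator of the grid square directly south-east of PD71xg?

PD81af

Longitude subsquare x = 23; +1 → 24, wraps to 0 = a, carry into square.
Longitude square 7; +1 → 8.
Latitude subsquare g = 6; −1 → 5 = f.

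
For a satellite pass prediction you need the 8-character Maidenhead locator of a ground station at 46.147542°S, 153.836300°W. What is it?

BE33bu94

Shift to the Maidenhead origin (180°W, 90°S): lon 26.16370, lat 43.85246.
Field: lon ⌊26.16370/20⌋ = 1 → B; lat ⌊43.85246/10⌋ = 4 → E.
Square: lon ⌊6.16370/2⌋ = 3; lat ⌊3.85246/1⌋ = 3.
Subsquare: lon ⌊0.16370/0.0833333⌋ = 1 → b; lat ⌊0.85246/0.0416667⌋ = 20 → u.
Extended square: lon ⌊0.08037/0.00833333⌋ = 9; lat ⌊0.01912/0.00416667⌋ = 4.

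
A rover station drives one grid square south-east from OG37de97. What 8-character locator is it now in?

OG37ee06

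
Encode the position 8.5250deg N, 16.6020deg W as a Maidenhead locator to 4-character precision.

IJ18

Add 180° to longitude and 90° to latitude: 163.40, 98.53.
Field: 163.40/20 → 8 → I, 98.53/10 → 9 → J; chars IJ.
Square: 3.40/2 → 1, 8.53/1 → 8; chars 18.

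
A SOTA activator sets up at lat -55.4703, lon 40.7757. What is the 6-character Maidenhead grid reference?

LD04jm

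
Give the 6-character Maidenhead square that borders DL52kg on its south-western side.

DL52jf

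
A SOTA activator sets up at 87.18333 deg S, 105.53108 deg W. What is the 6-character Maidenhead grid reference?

DA72ft

Shift to the Maidenhead origin (180°W, 90°S): lon 74.4689, lat 2.8167.
Field: lon ⌊74.4689/20⌋ = 3 → D; lat ⌊2.8167/10⌋ = 0 → A.
Square: lon ⌊14.4689/2⌋ = 7; lat ⌊2.8167/1⌋ = 2.
Subsquare: lon ⌊0.4689/0.0833333⌋ = 5 → f; lat ⌊0.8167/0.0416667⌋ = 19 → t.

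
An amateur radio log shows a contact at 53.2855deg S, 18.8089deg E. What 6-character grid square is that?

JD96jr

Add 180° to longitude and 90° to latitude: 198.8089, 36.7145.
Field: 198.8089/20 → 9 → J, 36.7145/10 → 3 → D; chars JD.
Square: 18.8089/2 → 9, 6.7145/1 → 6; chars 96.
Subsquare: 0.8089/0.0833333 → 9 → j, 0.7145/0.0416667 → 17 → r; chars jr.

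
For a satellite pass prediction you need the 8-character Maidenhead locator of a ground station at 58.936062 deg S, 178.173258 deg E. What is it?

RD91cb05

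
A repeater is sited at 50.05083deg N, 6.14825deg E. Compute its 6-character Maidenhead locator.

Offset from 180°W / 90°S: lon 186.1482°, lat 140.0508°.
Field (20°×10°, letters A–R): lon ⌊186.1482/20⌋ = 9 → J; lat ⌊140.0508/10⌋ = 14 → O.
Square (2°×1°, digits 0–9): lon ⌊6.1482/2⌋ = 3; lat ⌊0.0508/1⌋ = 0.
Subsquare (5′×2.5′, letters a–x): lon ⌊0.1482/0.0833333⌋ = 1 → b; lat ⌊0.0508/0.0416667⌋ = 1 → b.

JO30bb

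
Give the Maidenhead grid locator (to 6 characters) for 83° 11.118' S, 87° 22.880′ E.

NA36qt

Add 180° to longitude and 90° to latitude: 267.3813, 6.8147.
Field (20°×10°, letters A–R): 267.3813/20 → 13 → N, 6.8147/10 → 0 → A; chars NA.
Square (2°×1°, digits 0–9): 7.3813/2 → 3, 6.8147/1 → 6; chars 36.
Subsquare (5′×2.5′, letters a–x): 1.3813/0.0833333 → 16 → q, 0.8147/0.0416667 → 19 → t; chars qt.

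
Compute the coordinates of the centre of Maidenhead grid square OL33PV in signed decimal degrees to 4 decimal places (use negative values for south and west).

23.8958, 107.2917

Field O=14, L=11: +14·20° lon, +11·10° lat → SW at lon 100°, lat 20°.
Square 3, 3: +3·2° lon, +3·1° lat → SW at lon 106°, lat 23°.
Subsquare p=15, v=21: +15·0.0833333° lon, +21·0.0416667° lat → SW at lon 107.25°, lat 23.875°.
Cell spans 0.0833333° lon × 0.0416667° lat. Centre is SW corner plus half of each.
latitude 23.8958, longitude 107.2917.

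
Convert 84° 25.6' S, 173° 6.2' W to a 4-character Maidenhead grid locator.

AA35

Offset from 180°W / 90°S: lon 6.90°, lat 5.57°.
Field: 6.90/20 → 0 → A, 5.57/10 → 0 → A; chars AA.
Square: 6.90/2 → 3, 5.57/1 → 5; chars 35.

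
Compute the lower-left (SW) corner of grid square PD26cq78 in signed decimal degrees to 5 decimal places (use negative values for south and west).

Field P=15, D=3: +15·20° lon, +3·10° lat → SW at lon 120°, lat -60°.
Square 2, 6: +2·2° lon, +6·1° lat → SW at lon 124°, lat -54°.
Subsquare c=2, q=16: +2·0.0833333° lon, +16·0.0416667° lat → SW at lon 124.167°, lat -53.3333°.
Extended square 7, 8: +7·0.00833333° lon, +8·0.00416667° lat → SW at lon 124.225°, lat -53.3°.
latitude -53.30000, longitude 124.22500.

-53.30000, 124.22500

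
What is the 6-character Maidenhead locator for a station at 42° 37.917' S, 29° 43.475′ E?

Offset from 180°W / 90°S: lon 209.7246°, lat 47.3680°.
Field (20°×10°, letters A–R): 209.7246/20 → 10 → K, 47.3680/10 → 4 → E; chars KE.
Square (2°×1°, digits 0–9): 9.7246/2 → 4, 7.3680/1 → 7; chars 47.
Subsquare (5′×2.5′, letters a–x): 1.7246/0.0833333 → 20 → u, 0.3680/0.0416667 → 8 → i; chars ui.

KE47ui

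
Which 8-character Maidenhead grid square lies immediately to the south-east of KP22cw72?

Longitude extended square 7; +1 → 8.
Latitude extended square 2; −1 → 1.

KP22cw81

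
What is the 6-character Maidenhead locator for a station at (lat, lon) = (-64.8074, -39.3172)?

Add 180° to longitude and 90° to latitude: 140.6828, 25.1926.
Field: 140.6828/20 → 7 → H, 25.1926/10 → 2 → C; chars HC.
Square: 0.6828/2 → 0, 5.1926/1 → 5; chars 05.
Subsquare: 0.6828/0.0833333 → 8 → i, 0.1926/0.0416667 → 4 → e; chars ie.

HC05ie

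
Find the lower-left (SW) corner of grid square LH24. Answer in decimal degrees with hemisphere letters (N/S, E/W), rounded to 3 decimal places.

16.000° S, 44.000° E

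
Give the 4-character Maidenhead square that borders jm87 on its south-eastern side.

JM96

Longitude square 8; +1 → 9.
Latitude square 7; −1 → 6.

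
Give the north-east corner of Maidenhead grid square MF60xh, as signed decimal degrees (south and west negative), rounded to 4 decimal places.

-39.6667, 74.0000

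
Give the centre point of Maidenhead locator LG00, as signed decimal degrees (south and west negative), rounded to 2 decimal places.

-29.50, 41.00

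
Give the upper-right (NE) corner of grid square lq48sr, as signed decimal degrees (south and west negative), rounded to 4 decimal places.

78.7500, 49.5833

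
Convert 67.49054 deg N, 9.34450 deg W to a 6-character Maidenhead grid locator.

IP57hl

Offset from 180°W / 90°S: lon 170.6555°, lat 157.4905°.
Field (20°×10°, letters A–R): 170.6555/20 → 8 → I, 157.4905/10 → 15 → P; chars IP.
Square (2°×1°, digits 0–9): 10.6555/2 → 5, 7.4905/1 → 7; chars 57.
Subsquare (5′×2.5′, letters a–x): 0.6555/0.0833333 → 7 → h, 0.4905/0.0416667 → 11 → l; chars hl.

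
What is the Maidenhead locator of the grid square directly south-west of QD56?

QD45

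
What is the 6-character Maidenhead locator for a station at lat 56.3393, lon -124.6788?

CO76pi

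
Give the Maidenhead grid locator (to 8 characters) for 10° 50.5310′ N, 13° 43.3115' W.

Add 180° to longitude and 90° to latitude: 166.27814, 100.84218.
Field: 166.27814/20 → 8 → I, 100.84218/10 → 10 → K; chars IK.
Square: 6.27814/2 → 3, 0.84218/1 → 0; chars 30.
Subsquare: 0.27814/0.0833333 → 3 → d, 0.84218/0.0416667 → 20 → u; chars du.
Extended square: 0.02814/0.00833333 → 3, 0.00885/0.00416667 → 2; chars 32.

IK30du32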